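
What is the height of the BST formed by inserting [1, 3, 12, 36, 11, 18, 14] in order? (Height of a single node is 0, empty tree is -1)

Insertion order: [1, 3, 12, 36, 11, 18, 14]
Tree (level-order array): [1, None, 3, None, 12, 11, 36, None, None, 18, None, 14]
Compute height bottom-up (empty subtree = -1):
  height(11) = 1 + max(-1, -1) = 0
  height(14) = 1 + max(-1, -1) = 0
  height(18) = 1 + max(0, -1) = 1
  height(36) = 1 + max(1, -1) = 2
  height(12) = 1 + max(0, 2) = 3
  height(3) = 1 + max(-1, 3) = 4
  height(1) = 1 + max(-1, 4) = 5
Height = 5


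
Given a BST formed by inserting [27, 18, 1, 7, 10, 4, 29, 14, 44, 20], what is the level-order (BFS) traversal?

Tree insertion order: [27, 18, 1, 7, 10, 4, 29, 14, 44, 20]
Tree (level-order array): [27, 18, 29, 1, 20, None, 44, None, 7, None, None, None, None, 4, 10, None, None, None, 14]
BFS from the root, enqueuing left then right child of each popped node:
  queue [27] -> pop 27, enqueue [18, 29], visited so far: [27]
  queue [18, 29] -> pop 18, enqueue [1, 20], visited so far: [27, 18]
  queue [29, 1, 20] -> pop 29, enqueue [44], visited so far: [27, 18, 29]
  queue [1, 20, 44] -> pop 1, enqueue [7], visited so far: [27, 18, 29, 1]
  queue [20, 44, 7] -> pop 20, enqueue [none], visited so far: [27, 18, 29, 1, 20]
  queue [44, 7] -> pop 44, enqueue [none], visited so far: [27, 18, 29, 1, 20, 44]
  queue [7] -> pop 7, enqueue [4, 10], visited so far: [27, 18, 29, 1, 20, 44, 7]
  queue [4, 10] -> pop 4, enqueue [none], visited so far: [27, 18, 29, 1, 20, 44, 7, 4]
  queue [10] -> pop 10, enqueue [14], visited so far: [27, 18, 29, 1, 20, 44, 7, 4, 10]
  queue [14] -> pop 14, enqueue [none], visited so far: [27, 18, 29, 1, 20, 44, 7, 4, 10, 14]
Result: [27, 18, 29, 1, 20, 44, 7, 4, 10, 14]


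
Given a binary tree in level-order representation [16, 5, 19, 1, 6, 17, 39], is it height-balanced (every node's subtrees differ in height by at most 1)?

Tree (level-order array): [16, 5, 19, 1, 6, 17, 39]
Definition: a tree is height-balanced if, at every node, |h(left) - h(right)| <= 1 (empty subtree has height -1).
Bottom-up per-node check:
  node 1: h_left=-1, h_right=-1, diff=0 [OK], height=0
  node 6: h_left=-1, h_right=-1, diff=0 [OK], height=0
  node 5: h_left=0, h_right=0, diff=0 [OK], height=1
  node 17: h_left=-1, h_right=-1, diff=0 [OK], height=0
  node 39: h_left=-1, h_right=-1, diff=0 [OK], height=0
  node 19: h_left=0, h_right=0, diff=0 [OK], height=1
  node 16: h_left=1, h_right=1, diff=0 [OK], height=2
All nodes satisfy the balance condition.
Result: Balanced


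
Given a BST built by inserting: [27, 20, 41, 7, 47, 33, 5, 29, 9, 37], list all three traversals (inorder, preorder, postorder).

Tree insertion order: [27, 20, 41, 7, 47, 33, 5, 29, 9, 37]
Tree (level-order array): [27, 20, 41, 7, None, 33, 47, 5, 9, 29, 37]
Inorder (L, root, R): [5, 7, 9, 20, 27, 29, 33, 37, 41, 47]
Preorder (root, L, R): [27, 20, 7, 5, 9, 41, 33, 29, 37, 47]
Postorder (L, R, root): [5, 9, 7, 20, 29, 37, 33, 47, 41, 27]


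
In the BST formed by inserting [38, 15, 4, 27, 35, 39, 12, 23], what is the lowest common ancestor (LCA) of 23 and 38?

Tree insertion order: [38, 15, 4, 27, 35, 39, 12, 23]
Tree (level-order array): [38, 15, 39, 4, 27, None, None, None, 12, 23, 35]
In a BST, the LCA of p=23, q=38 is the first node v on the
root-to-leaf path with p <= v <= q (go left if both < v, right if both > v).
Walk from root:
  at 38: 23 <= 38 <= 38, this is the LCA
LCA = 38


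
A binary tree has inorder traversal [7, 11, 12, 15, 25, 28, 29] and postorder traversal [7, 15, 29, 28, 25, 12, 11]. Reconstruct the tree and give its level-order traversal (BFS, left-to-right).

Inorder:   [7, 11, 12, 15, 25, 28, 29]
Postorder: [7, 15, 29, 28, 25, 12, 11]
Algorithm: postorder visits root last, so walk postorder right-to-left;
each value is the root of the current inorder slice — split it at that
value, recurse on the right subtree first, then the left.
Recursive splits:
  root=11; inorder splits into left=[7], right=[12, 15, 25, 28, 29]
  root=12; inorder splits into left=[], right=[15, 25, 28, 29]
  root=25; inorder splits into left=[15], right=[28, 29]
  root=28; inorder splits into left=[], right=[29]
  root=29; inorder splits into left=[], right=[]
  root=15; inorder splits into left=[], right=[]
  root=7; inorder splits into left=[], right=[]
Reconstructed level-order: [11, 7, 12, 25, 15, 28, 29]


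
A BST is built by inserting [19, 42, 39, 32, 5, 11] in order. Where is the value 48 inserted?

Starting tree (level order): [19, 5, 42, None, 11, 39, None, None, None, 32]
Insertion path: 19 -> 42
Result: insert 48 as right child of 42
Final tree (level order): [19, 5, 42, None, 11, 39, 48, None, None, 32]


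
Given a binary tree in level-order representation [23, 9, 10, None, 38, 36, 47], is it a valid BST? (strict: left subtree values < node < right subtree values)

Level-order array: [23, 9, 10, None, 38, 36, 47]
Validate using subtree bounds (lo, hi): at each node, require lo < value < hi,
then recurse left with hi=value and right with lo=value.
Preorder trace (stopping at first violation):
  at node 23 with bounds (-inf, +inf): OK
  at node 9 with bounds (-inf, 23): OK
  at node 38 with bounds (9, 23): VIOLATION
Node 38 violates its bound: not (9 < 38 < 23).
Result: Not a valid BST


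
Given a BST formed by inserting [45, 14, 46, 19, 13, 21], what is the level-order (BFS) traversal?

Tree insertion order: [45, 14, 46, 19, 13, 21]
Tree (level-order array): [45, 14, 46, 13, 19, None, None, None, None, None, 21]
BFS from the root, enqueuing left then right child of each popped node:
  queue [45] -> pop 45, enqueue [14, 46], visited so far: [45]
  queue [14, 46] -> pop 14, enqueue [13, 19], visited so far: [45, 14]
  queue [46, 13, 19] -> pop 46, enqueue [none], visited so far: [45, 14, 46]
  queue [13, 19] -> pop 13, enqueue [none], visited so far: [45, 14, 46, 13]
  queue [19] -> pop 19, enqueue [21], visited so far: [45, 14, 46, 13, 19]
  queue [21] -> pop 21, enqueue [none], visited so far: [45, 14, 46, 13, 19, 21]
Result: [45, 14, 46, 13, 19, 21]


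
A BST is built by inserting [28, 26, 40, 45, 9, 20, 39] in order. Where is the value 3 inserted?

Starting tree (level order): [28, 26, 40, 9, None, 39, 45, None, 20]
Insertion path: 28 -> 26 -> 9
Result: insert 3 as left child of 9
Final tree (level order): [28, 26, 40, 9, None, 39, 45, 3, 20]


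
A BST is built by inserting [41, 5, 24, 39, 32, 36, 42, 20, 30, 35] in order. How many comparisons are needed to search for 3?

Search path for 3: 41 -> 5
Found: False
Comparisons: 2


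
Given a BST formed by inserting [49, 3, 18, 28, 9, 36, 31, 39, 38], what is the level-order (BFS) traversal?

Tree insertion order: [49, 3, 18, 28, 9, 36, 31, 39, 38]
Tree (level-order array): [49, 3, None, None, 18, 9, 28, None, None, None, 36, 31, 39, None, None, 38]
BFS from the root, enqueuing left then right child of each popped node:
  queue [49] -> pop 49, enqueue [3], visited so far: [49]
  queue [3] -> pop 3, enqueue [18], visited so far: [49, 3]
  queue [18] -> pop 18, enqueue [9, 28], visited so far: [49, 3, 18]
  queue [9, 28] -> pop 9, enqueue [none], visited so far: [49, 3, 18, 9]
  queue [28] -> pop 28, enqueue [36], visited so far: [49, 3, 18, 9, 28]
  queue [36] -> pop 36, enqueue [31, 39], visited so far: [49, 3, 18, 9, 28, 36]
  queue [31, 39] -> pop 31, enqueue [none], visited so far: [49, 3, 18, 9, 28, 36, 31]
  queue [39] -> pop 39, enqueue [38], visited so far: [49, 3, 18, 9, 28, 36, 31, 39]
  queue [38] -> pop 38, enqueue [none], visited so far: [49, 3, 18, 9, 28, 36, 31, 39, 38]
Result: [49, 3, 18, 9, 28, 36, 31, 39, 38]


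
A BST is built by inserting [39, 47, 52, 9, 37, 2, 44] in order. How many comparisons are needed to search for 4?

Search path for 4: 39 -> 9 -> 2
Found: False
Comparisons: 3


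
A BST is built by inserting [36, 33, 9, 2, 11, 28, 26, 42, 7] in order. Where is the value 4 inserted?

Starting tree (level order): [36, 33, 42, 9, None, None, None, 2, 11, None, 7, None, 28, None, None, 26]
Insertion path: 36 -> 33 -> 9 -> 2 -> 7
Result: insert 4 as left child of 7
Final tree (level order): [36, 33, 42, 9, None, None, None, 2, 11, None, 7, None, 28, 4, None, 26]


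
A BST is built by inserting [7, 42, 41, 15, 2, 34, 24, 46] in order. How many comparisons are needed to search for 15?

Search path for 15: 7 -> 42 -> 41 -> 15
Found: True
Comparisons: 4


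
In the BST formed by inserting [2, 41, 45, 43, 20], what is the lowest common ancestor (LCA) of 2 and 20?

Tree insertion order: [2, 41, 45, 43, 20]
Tree (level-order array): [2, None, 41, 20, 45, None, None, 43]
In a BST, the LCA of p=2, q=20 is the first node v on the
root-to-leaf path with p <= v <= q (go left if both < v, right if both > v).
Walk from root:
  at 2: 2 <= 2 <= 20, this is the LCA
LCA = 2


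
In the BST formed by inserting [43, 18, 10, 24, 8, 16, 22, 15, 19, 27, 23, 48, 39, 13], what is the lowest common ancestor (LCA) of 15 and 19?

Tree insertion order: [43, 18, 10, 24, 8, 16, 22, 15, 19, 27, 23, 48, 39, 13]
Tree (level-order array): [43, 18, 48, 10, 24, None, None, 8, 16, 22, 27, None, None, 15, None, 19, 23, None, 39, 13]
In a BST, the LCA of p=15, q=19 is the first node v on the
root-to-leaf path with p <= v <= q (go left if both < v, right if both > v).
Walk from root:
  at 43: both 15 and 19 < 43, go left
  at 18: 15 <= 18 <= 19, this is the LCA
LCA = 18


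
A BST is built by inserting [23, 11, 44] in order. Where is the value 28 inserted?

Starting tree (level order): [23, 11, 44]
Insertion path: 23 -> 44
Result: insert 28 as left child of 44
Final tree (level order): [23, 11, 44, None, None, 28]


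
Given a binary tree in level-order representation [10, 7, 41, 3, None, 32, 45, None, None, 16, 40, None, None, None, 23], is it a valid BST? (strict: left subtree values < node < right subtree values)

Level-order array: [10, 7, 41, 3, None, 32, 45, None, None, 16, 40, None, None, None, 23]
Validate using subtree bounds (lo, hi): at each node, require lo < value < hi,
then recurse left with hi=value and right with lo=value.
Preorder trace (stopping at first violation):
  at node 10 with bounds (-inf, +inf): OK
  at node 7 with bounds (-inf, 10): OK
  at node 3 with bounds (-inf, 7): OK
  at node 41 with bounds (10, +inf): OK
  at node 32 with bounds (10, 41): OK
  at node 16 with bounds (10, 32): OK
  at node 23 with bounds (16, 32): OK
  at node 40 with bounds (32, 41): OK
  at node 45 with bounds (41, +inf): OK
No violation found at any node.
Result: Valid BST


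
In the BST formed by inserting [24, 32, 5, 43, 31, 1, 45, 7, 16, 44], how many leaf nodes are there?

Tree built from: [24, 32, 5, 43, 31, 1, 45, 7, 16, 44]
Tree (level-order array): [24, 5, 32, 1, 7, 31, 43, None, None, None, 16, None, None, None, 45, None, None, 44]
Rule: A leaf has 0 children.
Per-node child counts:
  node 24: 2 child(ren)
  node 5: 2 child(ren)
  node 1: 0 child(ren)
  node 7: 1 child(ren)
  node 16: 0 child(ren)
  node 32: 2 child(ren)
  node 31: 0 child(ren)
  node 43: 1 child(ren)
  node 45: 1 child(ren)
  node 44: 0 child(ren)
Matching nodes: [1, 16, 31, 44]
Count of leaf nodes: 4


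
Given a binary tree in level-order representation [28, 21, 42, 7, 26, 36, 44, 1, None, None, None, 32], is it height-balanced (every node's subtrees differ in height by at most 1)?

Tree (level-order array): [28, 21, 42, 7, 26, 36, 44, 1, None, None, None, 32]
Definition: a tree is height-balanced if, at every node, |h(left) - h(right)| <= 1 (empty subtree has height -1).
Bottom-up per-node check:
  node 1: h_left=-1, h_right=-1, diff=0 [OK], height=0
  node 7: h_left=0, h_right=-1, diff=1 [OK], height=1
  node 26: h_left=-1, h_right=-1, diff=0 [OK], height=0
  node 21: h_left=1, h_right=0, diff=1 [OK], height=2
  node 32: h_left=-1, h_right=-1, diff=0 [OK], height=0
  node 36: h_left=0, h_right=-1, diff=1 [OK], height=1
  node 44: h_left=-1, h_right=-1, diff=0 [OK], height=0
  node 42: h_left=1, h_right=0, diff=1 [OK], height=2
  node 28: h_left=2, h_right=2, diff=0 [OK], height=3
All nodes satisfy the balance condition.
Result: Balanced


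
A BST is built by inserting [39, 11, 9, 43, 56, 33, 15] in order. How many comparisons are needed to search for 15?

Search path for 15: 39 -> 11 -> 33 -> 15
Found: True
Comparisons: 4


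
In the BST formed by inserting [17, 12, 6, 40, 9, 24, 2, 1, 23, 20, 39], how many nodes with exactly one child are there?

Tree built from: [17, 12, 6, 40, 9, 24, 2, 1, 23, 20, 39]
Tree (level-order array): [17, 12, 40, 6, None, 24, None, 2, 9, 23, 39, 1, None, None, None, 20]
Rule: These are nodes with exactly 1 non-null child.
Per-node child counts:
  node 17: 2 child(ren)
  node 12: 1 child(ren)
  node 6: 2 child(ren)
  node 2: 1 child(ren)
  node 1: 0 child(ren)
  node 9: 0 child(ren)
  node 40: 1 child(ren)
  node 24: 2 child(ren)
  node 23: 1 child(ren)
  node 20: 0 child(ren)
  node 39: 0 child(ren)
Matching nodes: [12, 2, 40, 23]
Count of nodes with exactly one child: 4


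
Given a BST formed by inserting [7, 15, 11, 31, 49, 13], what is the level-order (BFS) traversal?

Tree insertion order: [7, 15, 11, 31, 49, 13]
Tree (level-order array): [7, None, 15, 11, 31, None, 13, None, 49]
BFS from the root, enqueuing left then right child of each popped node:
  queue [7] -> pop 7, enqueue [15], visited so far: [7]
  queue [15] -> pop 15, enqueue [11, 31], visited so far: [7, 15]
  queue [11, 31] -> pop 11, enqueue [13], visited so far: [7, 15, 11]
  queue [31, 13] -> pop 31, enqueue [49], visited so far: [7, 15, 11, 31]
  queue [13, 49] -> pop 13, enqueue [none], visited so far: [7, 15, 11, 31, 13]
  queue [49] -> pop 49, enqueue [none], visited so far: [7, 15, 11, 31, 13, 49]
Result: [7, 15, 11, 31, 13, 49]


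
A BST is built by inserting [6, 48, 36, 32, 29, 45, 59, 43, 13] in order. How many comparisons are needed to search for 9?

Search path for 9: 6 -> 48 -> 36 -> 32 -> 29 -> 13
Found: False
Comparisons: 6


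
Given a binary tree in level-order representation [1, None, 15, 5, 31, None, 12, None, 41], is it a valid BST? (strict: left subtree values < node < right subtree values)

Level-order array: [1, None, 15, 5, 31, None, 12, None, 41]
Validate using subtree bounds (lo, hi): at each node, require lo < value < hi,
then recurse left with hi=value and right with lo=value.
Preorder trace (stopping at first violation):
  at node 1 with bounds (-inf, +inf): OK
  at node 15 with bounds (1, +inf): OK
  at node 5 with bounds (1, 15): OK
  at node 12 with bounds (5, 15): OK
  at node 31 with bounds (15, +inf): OK
  at node 41 with bounds (31, +inf): OK
No violation found at any node.
Result: Valid BST


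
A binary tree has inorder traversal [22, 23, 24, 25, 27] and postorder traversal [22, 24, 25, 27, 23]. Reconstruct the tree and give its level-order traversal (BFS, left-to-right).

Inorder:   [22, 23, 24, 25, 27]
Postorder: [22, 24, 25, 27, 23]
Algorithm: postorder visits root last, so walk postorder right-to-left;
each value is the root of the current inorder slice — split it at that
value, recurse on the right subtree first, then the left.
Recursive splits:
  root=23; inorder splits into left=[22], right=[24, 25, 27]
  root=27; inorder splits into left=[24, 25], right=[]
  root=25; inorder splits into left=[24], right=[]
  root=24; inorder splits into left=[], right=[]
  root=22; inorder splits into left=[], right=[]
Reconstructed level-order: [23, 22, 27, 25, 24]


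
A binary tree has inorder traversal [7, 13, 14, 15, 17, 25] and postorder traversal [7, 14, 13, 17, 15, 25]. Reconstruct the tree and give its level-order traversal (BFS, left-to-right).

Inorder:   [7, 13, 14, 15, 17, 25]
Postorder: [7, 14, 13, 17, 15, 25]
Algorithm: postorder visits root last, so walk postorder right-to-left;
each value is the root of the current inorder slice — split it at that
value, recurse on the right subtree first, then the left.
Recursive splits:
  root=25; inorder splits into left=[7, 13, 14, 15, 17], right=[]
  root=15; inorder splits into left=[7, 13, 14], right=[17]
  root=17; inorder splits into left=[], right=[]
  root=13; inorder splits into left=[7], right=[14]
  root=14; inorder splits into left=[], right=[]
  root=7; inorder splits into left=[], right=[]
Reconstructed level-order: [25, 15, 13, 17, 7, 14]


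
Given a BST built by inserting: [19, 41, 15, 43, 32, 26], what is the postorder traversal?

Tree insertion order: [19, 41, 15, 43, 32, 26]
Tree (level-order array): [19, 15, 41, None, None, 32, 43, 26]
Postorder traversal: [15, 26, 32, 43, 41, 19]


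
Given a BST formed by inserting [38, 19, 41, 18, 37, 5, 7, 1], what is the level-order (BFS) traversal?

Tree insertion order: [38, 19, 41, 18, 37, 5, 7, 1]
Tree (level-order array): [38, 19, 41, 18, 37, None, None, 5, None, None, None, 1, 7]
BFS from the root, enqueuing left then right child of each popped node:
  queue [38] -> pop 38, enqueue [19, 41], visited so far: [38]
  queue [19, 41] -> pop 19, enqueue [18, 37], visited so far: [38, 19]
  queue [41, 18, 37] -> pop 41, enqueue [none], visited so far: [38, 19, 41]
  queue [18, 37] -> pop 18, enqueue [5], visited so far: [38, 19, 41, 18]
  queue [37, 5] -> pop 37, enqueue [none], visited so far: [38, 19, 41, 18, 37]
  queue [5] -> pop 5, enqueue [1, 7], visited so far: [38, 19, 41, 18, 37, 5]
  queue [1, 7] -> pop 1, enqueue [none], visited so far: [38, 19, 41, 18, 37, 5, 1]
  queue [7] -> pop 7, enqueue [none], visited so far: [38, 19, 41, 18, 37, 5, 1, 7]
Result: [38, 19, 41, 18, 37, 5, 1, 7]


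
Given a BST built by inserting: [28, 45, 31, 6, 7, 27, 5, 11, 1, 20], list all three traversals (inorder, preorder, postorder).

Tree insertion order: [28, 45, 31, 6, 7, 27, 5, 11, 1, 20]
Tree (level-order array): [28, 6, 45, 5, 7, 31, None, 1, None, None, 27, None, None, None, None, 11, None, None, 20]
Inorder (L, root, R): [1, 5, 6, 7, 11, 20, 27, 28, 31, 45]
Preorder (root, L, R): [28, 6, 5, 1, 7, 27, 11, 20, 45, 31]
Postorder (L, R, root): [1, 5, 20, 11, 27, 7, 6, 31, 45, 28]


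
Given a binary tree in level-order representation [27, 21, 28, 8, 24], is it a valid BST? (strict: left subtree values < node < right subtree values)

Level-order array: [27, 21, 28, 8, 24]
Validate using subtree bounds (lo, hi): at each node, require lo < value < hi,
then recurse left with hi=value and right with lo=value.
Preorder trace (stopping at first violation):
  at node 27 with bounds (-inf, +inf): OK
  at node 21 with bounds (-inf, 27): OK
  at node 8 with bounds (-inf, 21): OK
  at node 24 with bounds (21, 27): OK
  at node 28 with bounds (27, +inf): OK
No violation found at any node.
Result: Valid BST


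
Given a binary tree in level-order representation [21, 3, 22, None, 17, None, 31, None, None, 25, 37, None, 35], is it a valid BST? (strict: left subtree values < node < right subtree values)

Level-order array: [21, 3, 22, None, 17, None, 31, None, None, 25, 37, None, 35]
Validate using subtree bounds (lo, hi): at each node, require lo < value < hi,
then recurse left with hi=value and right with lo=value.
Preorder trace (stopping at first violation):
  at node 21 with bounds (-inf, +inf): OK
  at node 3 with bounds (-inf, 21): OK
  at node 17 with bounds (3, 21): OK
  at node 22 with bounds (21, +inf): OK
  at node 31 with bounds (22, +inf): OK
  at node 25 with bounds (22, 31): OK
  at node 35 with bounds (25, 31): VIOLATION
Node 35 violates its bound: not (25 < 35 < 31).
Result: Not a valid BST


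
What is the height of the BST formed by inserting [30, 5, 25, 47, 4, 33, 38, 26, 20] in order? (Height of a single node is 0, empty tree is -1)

Insertion order: [30, 5, 25, 47, 4, 33, 38, 26, 20]
Tree (level-order array): [30, 5, 47, 4, 25, 33, None, None, None, 20, 26, None, 38]
Compute height bottom-up (empty subtree = -1):
  height(4) = 1 + max(-1, -1) = 0
  height(20) = 1 + max(-1, -1) = 0
  height(26) = 1 + max(-1, -1) = 0
  height(25) = 1 + max(0, 0) = 1
  height(5) = 1 + max(0, 1) = 2
  height(38) = 1 + max(-1, -1) = 0
  height(33) = 1 + max(-1, 0) = 1
  height(47) = 1 + max(1, -1) = 2
  height(30) = 1 + max(2, 2) = 3
Height = 3


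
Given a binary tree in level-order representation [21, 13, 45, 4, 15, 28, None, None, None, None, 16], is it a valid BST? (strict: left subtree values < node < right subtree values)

Level-order array: [21, 13, 45, 4, 15, 28, None, None, None, None, 16]
Validate using subtree bounds (lo, hi): at each node, require lo < value < hi,
then recurse left with hi=value and right with lo=value.
Preorder trace (stopping at first violation):
  at node 21 with bounds (-inf, +inf): OK
  at node 13 with bounds (-inf, 21): OK
  at node 4 with bounds (-inf, 13): OK
  at node 15 with bounds (13, 21): OK
  at node 16 with bounds (15, 21): OK
  at node 45 with bounds (21, +inf): OK
  at node 28 with bounds (21, 45): OK
No violation found at any node.
Result: Valid BST


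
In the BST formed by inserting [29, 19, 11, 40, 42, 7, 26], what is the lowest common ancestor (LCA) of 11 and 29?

Tree insertion order: [29, 19, 11, 40, 42, 7, 26]
Tree (level-order array): [29, 19, 40, 11, 26, None, 42, 7]
In a BST, the LCA of p=11, q=29 is the first node v on the
root-to-leaf path with p <= v <= q (go left if both < v, right if both > v).
Walk from root:
  at 29: 11 <= 29 <= 29, this is the LCA
LCA = 29


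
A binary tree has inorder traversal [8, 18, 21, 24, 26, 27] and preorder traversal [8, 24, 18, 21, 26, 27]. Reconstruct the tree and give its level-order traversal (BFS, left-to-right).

Inorder:  [8, 18, 21, 24, 26, 27]
Preorder: [8, 24, 18, 21, 26, 27]
Algorithm: preorder visits root first, so consume preorder in order;
for each root, split the current inorder slice at that value into
left-subtree inorder and right-subtree inorder, then recurse.
Recursive splits:
  root=8; inorder splits into left=[], right=[18, 21, 24, 26, 27]
  root=24; inorder splits into left=[18, 21], right=[26, 27]
  root=18; inorder splits into left=[], right=[21]
  root=21; inorder splits into left=[], right=[]
  root=26; inorder splits into left=[], right=[27]
  root=27; inorder splits into left=[], right=[]
Reconstructed level-order: [8, 24, 18, 26, 21, 27]


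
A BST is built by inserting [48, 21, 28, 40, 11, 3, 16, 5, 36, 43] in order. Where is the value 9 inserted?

Starting tree (level order): [48, 21, None, 11, 28, 3, 16, None, 40, None, 5, None, None, 36, 43]
Insertion path: 48 -> 21 -> 11 -> 3 -> 5
Result: insert 9 as right child of 5
Final tree (level order): [48, 21, None, 11, 28, 3, 16, None, 40, None, 5, None, None, 36, 43, None, 9]


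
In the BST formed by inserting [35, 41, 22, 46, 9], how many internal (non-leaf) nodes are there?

Tree built from: [35, 41, 22, 46, 9]
Tree (level-order array): [35, 22, 41, 9, None, None, 46]
Rule: An internal node has at least one child.
Per-node child counts:
  node 35: 2 child(ren)
  node 22: 1 child(ren)
  node 9: 0 child(ren)
  node 41: 1 child(ren)
  node 46: 0 child(ren)
Matching nodes: [35, 22, 41]
Count of internal (non-leaf) nodes: 3


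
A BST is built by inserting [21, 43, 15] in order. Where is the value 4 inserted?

Starting tree (level order): [21, 15, 43]
Insertion path: 21 -> 15
Result: insert 4 as left child of 15
Final tree (level order): [21, 15, 43, 4]


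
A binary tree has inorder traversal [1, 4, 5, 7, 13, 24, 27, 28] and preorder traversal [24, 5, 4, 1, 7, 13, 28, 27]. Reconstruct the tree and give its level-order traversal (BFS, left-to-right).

Inorder:  [1, 4, 5, 7, 13, 24, 27, 28]
Preorder: [24, 5, 4, 1, 7, 13, 28, 27]
Algorithm: preorder visits root first, so consume preorder in order;
for each root, split the current inorder slice at that value into
left-subtree inorder and right-subtree inorder, then recurse.
Recursive splits:
  root=24; inorder splits into left=[1, 4, 5, 7, 13], right=[27, 28]
  root=5; inorder splits into left=[1, 4], right=[7, 13]
  root=4; inorder splits into left=[1], right=[]
  root=1; inorder splits into left=[], right=[]
  root=7; inorder splits into left=[], right=[13]
  root=13; inorder splits into left=[], right=[]
  root=28; inorder splits into left=[27], right=[]
  root=27; inorder splits into left=[], right=[]
Reconstructed level-order: [24, 5, 28, 4, 7, 27, 1, 13]


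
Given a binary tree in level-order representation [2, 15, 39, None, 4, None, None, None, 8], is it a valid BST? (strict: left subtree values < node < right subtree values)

Level-order array: [2, 15, 39, None, 4, None, None, None, 8]
Validate using subtree bounds (lo, hi): at each node, require lo < value < hi,
then recurse left with hi=value and right with lo=value.
Preorder trace (stopping at first violation):
  at node 2 with bounds (-inf, +inf): OK
  at node 15 with bounds (-inf, 2): VIOLATION
Node 15 violates its bound: not (-inf < 15 < 2).
Result: Not a valid BST


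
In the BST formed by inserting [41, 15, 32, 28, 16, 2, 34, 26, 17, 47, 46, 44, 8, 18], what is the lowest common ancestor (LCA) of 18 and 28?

Tree insertion order: [41, 15, 32, 28, 16, 2, 34, 26, 17, 47, 46, 44, 8, 18]
Tree (level-order array): [41, 15, 47, 2, 32, 46, None, None, 8, 28, 34, 44, None, None, None, 16, None, None, None, None, None, None, 26, 17, None, None, 18]
In a BST, the LCA of p=18, q=28 is the first node v on the
root-to-leaf path with p <= v <= q (go left if both < v, right if both > v).
Walk from root:
  at 41: both 18 and 28 < 41, go left
  at 15: both 18 and 28 > 15, go right
  at 32: both 18 and 28 < 32, go left
  at 28: 18 <= 28 <= 28, this is the LCA
LCA = 28


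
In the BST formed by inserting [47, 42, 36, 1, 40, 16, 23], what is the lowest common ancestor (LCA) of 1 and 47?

Tree insertion order: [47, 42, 36, 1, 40, 16, 23]
Tree (level-order array): [47, 42, None, 36, None, 1, 40, None, 16, None, None, None, 23]
In a BST, the LCA of p=1, q=47 is the first node v on the
root-to-leaf path with p <= v <= q (go left if both < v, right if both > v).
Walk from root:
  at 47: 1 <= 47 <= 47, this is the LCA
LCA = 47


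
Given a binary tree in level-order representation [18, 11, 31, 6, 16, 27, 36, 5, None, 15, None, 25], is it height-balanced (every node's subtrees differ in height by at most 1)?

Tree (level-order array): [18, 11, 31, 6, 16, 27, 36, 5, None, 15, None, 25]
Definition: a tree is height-balanced if, at every node, |h(left) - h(right)| <= 1 (empty subtree has height -1).
Bottom-up per-node check:
  node 5: h_left=-1, h_right=-1, diff=0 [OK], height=0
  node 6: h_left=0, h_right=-1, diff=1 [OK], height=1
  node 15: h_left=-1, h_right=-1, diff=0 [OK], height=0
  node 16: h_left=0, h_right=-1, diff=1 [OK], height=1
  node 11: h_left=1, h_right=1, diff=0 [OK], height=2
  node 25: h_left=-1, h_right=-1, diff=0 [OK], height=0
  node 27: h_left=0, h_right=-1, diff=1 [OK], height=1
  node 36: h_left=-1, h_right=-1, diff=0 [OK], height=0
  node 31: h_left=1, h_right=0, diff=1 [OK], height=2
  node 18: h_left=2, h_right=2, diff=0 [OK], height=3
All nodes satisfy the balance condition.
Result: Balanced


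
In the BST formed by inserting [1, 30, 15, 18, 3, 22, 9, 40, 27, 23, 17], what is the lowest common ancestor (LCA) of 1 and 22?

Tree insertion order: [1, 30, 15, 18, 3, 22, 9, 40, 27, 23, 17]
Tree (level-order array): [1, None, 30, 15, 40, 3, 18, None, None, None, 9, 17, 22, None, None, None, None, None, 27, 23]
In a BST, the LCA of p=1, q=22 is the first node v on the
root-to-leaf path with p <= v <= q (go left if both < v, right if both > v).
Walk from root:
  at 1: 1 <= 1 <= 22, this is the LCA
LCA = 1


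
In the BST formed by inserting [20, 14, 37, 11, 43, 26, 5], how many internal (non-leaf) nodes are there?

Tree built from: [20, 14, 37, 11, 43, 26, 5]
Tree (level-order array): [20, 14, 37, 11, None, 26, 43, 5]
Rule: An internal node has at least one child.
Per-node child counts:
  node 20: 2 child(ren)
  node 14: 1 child(ren)
  node 11: 1 child(ren)
  node 5: 0 child(ren)
  node 37: 2 child(ren)
  node 26: 0 child(ren)
  node 43: 0 child(ren)
Matching nodes: [20, 14, 11, 37]
Count of internal (non-leaf) nodes: 4


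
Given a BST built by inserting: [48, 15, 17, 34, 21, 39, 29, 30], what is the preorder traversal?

Tree insertion order: [48, 15, 17, 34, 21, 39, 29, 30]
Tree (level-order array): [48, 15, None, None, 17, None, 34, 21, 39, None, 29, None, None, None, 30]
Preorder traversal: [48, 15, 17, 34, 21, 29, 30, 39]


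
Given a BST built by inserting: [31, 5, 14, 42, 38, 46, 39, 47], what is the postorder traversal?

Tree insertion order: [31, 5, 14, 42, 38, 46, 39, 47]
Tree (level-order array): [31, 5, 42, None, 14, 38, 46, None, None, None, 39, None, 47]
Postorder traversal: [14, 5, 39, 38, 47, 46, 42, 31]


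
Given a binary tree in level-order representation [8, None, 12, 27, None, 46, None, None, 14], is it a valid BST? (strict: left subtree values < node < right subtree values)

Level-order array: [8, None, 12, 27, None, 46, None, None, 14]
Validate using subtree bounds (lo, hi): at each node, require lo < value < hi,
then recurse left with hi=value and right with lo=value.
Preorder trace (stopping at first violation):
  at node 8 with bounds (-inf, +inf): OK
  at node 12 with bounds (8, +inf): OK
  at node 27 with bounds (8, 12): VIOLATION
Node 27 violates its bound: not (8 < 27 < 12).
Result: Not a valid BST


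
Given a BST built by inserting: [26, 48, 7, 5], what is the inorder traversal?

Tree insertion order: [26, 48, 7, 5]
Tree (level-order array): [26, 7, 48, 5]
Inorder traversal: [5, 7, 26, 48]


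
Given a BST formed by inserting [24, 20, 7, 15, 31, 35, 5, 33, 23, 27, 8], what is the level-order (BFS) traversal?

Tree insertion order: [24, 20, 7, 15, 31, 35, 5, 33, 23, 27, 8]
Tree (level-order array): [24, 20, 31, 7, 23, 27, 35, 5, 15, None, None, None, None, 33, None, None, None, 8]
BFS from the root, enqueuing left then right child of each popped node:
  queue [24] -> pop 24, enqueue [20, 31], visited so far: [24]
  queue [20, 31] -> pop 20, enqueue [7, 23], visited so far: [24, 20]
  queue [31, 7, 23] -> pop 31, enqueue [27, 35], visited so far: [24, 20, 31]
  queue [7, 23, 27, 35] -> pop 7, enqueue [5, 15], visited so far: [24, 20, 31, 7]
  queue [23, 27, 35, 5, 15] -> pop 23, enqueue [none], visited so far: [24, 20, 31, 7, 23]
  queue [27, 35, 5, 15] -> pop 27, enqueue [none], visited so far: [24, 20, 31, 7, 23, 27]
  queue [35, 5, 15] -> pop 35, enqueue [33], visited so far: [24, 20, 31, 7, 23, 27, 35]
  queue [5, 15, 33] -> pop 5, enqueue [none], visited so far: [24, 20, 31, 7, 23, 27, 35, 5]
  queue [15, 33] -> pop 15, enqueue [8], visited so far: [24, 20, 31, 7, 23, 27, 35, 5, 15]
  queue [33, 8] -> pop 33, enqueue [none], visited so far: [24, 20, 31, 7, 23, 27, 35, 5, 15, 33]
  queue [8] -> pop 8, enqueue [none], visited so far: [24, 20, 31, 7, 23, 27, 35, 5, 15, 33, 8]
Result: [24, 20, 31, 7, 23, 27, 35, 5, 15, 33, 8]


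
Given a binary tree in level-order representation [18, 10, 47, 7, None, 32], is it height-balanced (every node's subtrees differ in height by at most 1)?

Tree (level-order array): [18, 10, 47, 7, None, 32]
Definition: a tree is height-balanced if, at every node, |h(left) - h(right)| <= 1 (empty subtree has height -1).
Bottom-up per-node check:
  node 7: h_left=-1, h_right=-1, diff=0 [OK], height=0
  node 10: h_left=0, h_right=-1, diff=1 [OK], height=1
  node 32: h_left=-1, h_right=-1, diff=0 [OK], height=0
  node 47: h_left=0, h_right=-1, diff=1 [OK], height=1
  node 18: h_left=1, h_right=1, diff=0 [OK], height=2
All nodes satisfy the balance condition.
Result: Balanced


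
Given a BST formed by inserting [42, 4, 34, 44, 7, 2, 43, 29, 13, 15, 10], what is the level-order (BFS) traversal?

Tree insertion order: [42, 4, 34, 44, 7, 2, 43, 29, 13, 15, 10]
Tree (level-order array): [42, 4, 44, 2, 34, 43, None, None, None, 7, None, None, None, None, 29, 13, None, 10, 15]
BFS from the root, enqueuing left then right child of each popped node:
  queue [42] -> pop 42, enqueue [4, 44], visited so far: [42]
  queue [4, 44] -> pop 4, enqueue [2, 34], visited so far: [42, 4]
  queue [44, 2, 34] -> pop 44, enqueue [43], visited so far: [42, 4, 44]
  queue [2, 34, 43] -> pop 2, enqueue [none], visited so far: [42, 4, 44, 2]
  queue [34, 43] -> pop 34, enqueue [7], visited so far: [42, 4, 44, 2, 34]
  queue [43, 7] -> pop 43, enqueue [none], visited so far: [42, 4, 44, 2, 34, 43]
  queue [7] -> pop 7, enqueue [29], visited so far: [42, 4, 44, 2, 34, 43, 7]
  queue [29] -> pop 29, enqueue [13], visited so far: [42, 4, 44, 2, 34, 43, 7, 29]
  queue [13] -> pop 13, enqueue [10, 15], visited so far: [42, 4, 44, 2, 34, 43, 7, 29, 13]
  queue [10, 15] -> pop 10, enqueue [none], visited so far: [42, 4, 44, 2, 34, 43, 7, 29, 13, 10]
  queue [15] -> pop 15, enqueue [none], visited so far: [42, 4, 44, 2, 34, 43, 7, 29, 13, 10, 15]
Result: [42, 4, 44, 2, 34, 43, 7, 29, 13, 10, 15]


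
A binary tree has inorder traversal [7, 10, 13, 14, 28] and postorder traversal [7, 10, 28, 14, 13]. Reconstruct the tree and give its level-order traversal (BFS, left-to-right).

Inorder:   [7, 10, 13, 14, 28]
Postorder: [7, 10, 28, 14, 13]
Algorithm: postorder visits root last, so walk postorder right-to-left;
each value is the root of the current inorder slice — split it at that
value, recurse on the right subtree first, then the left.
Recursive splits:
  root=13; inorder splits into left=[7, 10], right=[14, 28]
  root=14; inorder splits into left=[], right=[28]
  root=28; inorder splits into left=[], right=[]
  root=10; inorder splits into left=[7], right=[]
  root=7; inorder splits into left=[], right=[]
Reconstructed level-order: [13, 10, 14, 7, 28]


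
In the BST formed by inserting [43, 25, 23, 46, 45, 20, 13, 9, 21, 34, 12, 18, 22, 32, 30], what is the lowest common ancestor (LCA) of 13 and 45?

Tree insertion order: [43, 25, 23, 46, 45, 20, 13, 9, 21, 34, 12, 18, 22, 32, 30]
Tree (level-order array): [43, 25, 46, 23, 34, 45, None, 20, None, 32, None, None, None, 13, 21, 30, None, 9, 18, None, 22, None, None, None, 12]
In a BST, the LCA of p=13, q=45 is the first node v on the
root-to-leaf path with p <= v <= q (go left if both < v, right if both > v).
Walk from root:
  at 43: 13 <= 43 <= 45, this is the LCA
LCA = 43


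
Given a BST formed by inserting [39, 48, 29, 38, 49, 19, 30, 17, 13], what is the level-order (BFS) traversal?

Tree insertion order: [39, 48, 29, 38, 49, 19, 30, 17, 13]
Tree (level-order array): [39, 29, 48, 19, 38, None, 49, 17, None, 30, None, None, None, 13]
BFS from the root, enqueuing left then right child of each popped node:
  queue [39] -> pop 39, enqueue [29, 48], visited so far: [39]
  queue [29, 48] -> pop 29, enqueue [19, 38], visited so far: [39, 29]
  queue [48, 19, 38] -> pop 48, enqueue [49], visited so far: [39, 29, 48]
  queue [19, 38, 49] -> pop 19, enqueue [17], visited so far: [39, 29, 48, 19]
  queue [38, 49, 17] -> pop 38, enqueue [30], visited so far: [39, 29, 48, 19, 38]
  queue [49, 17, 30] -> pop 49, enqueue [none], visited so far: [39, 29, 48, 19, 38, 49]
  queue [17, 30] -> pop 17, enqueue [13], visited so far: [39, 29, 48, 19, 38, 49, 17]
  queue [30, 13] -> pop 30, enqueue [none], visited so far: [39, 29, 48, 19, 38, 49, 17, 30]
  queue [13] -> pop 13, enqueue [none], visited so far: [39, 29, 48, 19, 38, 49, 17, 30, 13]
Result: [39, 29, 48, 19, 38, 49, 17, 30, 13]


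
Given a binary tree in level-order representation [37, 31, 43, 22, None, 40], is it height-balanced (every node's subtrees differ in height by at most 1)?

Tree (level-order array): [37, 31, 43, 22, None, 40]
Definition: a tree is height-balanced if, at every node, |h(left) - h(right)| <= 1 (empty subtree has height -1).
Bottom-up per-node check:
  node 22: h_left=-1, h_right=-1, diff=0 [OK], height=0
  node 31: h_left=0, h_right=-1, diff=1 [OK], height=1
  node 40: h_left=-1, h_right=-1, diff=0 [OK], height=0
  node 43: h_left=0, h_right=-1, diff=1 [OK], height=1
  node 37: h_left=1, h_right=1, diff=0 [OK], height=2
All nodes satisfy the balance condition.
Result: Balanced


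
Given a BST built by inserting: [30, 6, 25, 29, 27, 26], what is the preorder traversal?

Tree insertion order: [30, 6, 25, 29, 27, 26]
Tree (level-order array): [30, 6, None, None, 25, None, 29, 27, None, 26]
Preorder traversal: [30, 6, 25, 29, 27, 26]


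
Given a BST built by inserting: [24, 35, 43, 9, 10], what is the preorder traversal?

Tree insertion order: [24, 35, 43, 9, 10]
Tree (level-order array): [24, 9, 35, None, 10, None, 43]
Preorder traversal: [24, 9, 10, 35, 43]


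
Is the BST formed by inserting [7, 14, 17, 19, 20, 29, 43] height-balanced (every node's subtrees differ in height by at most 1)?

Tree (level-order array): [7, None, 14, None, 17, None, 19, None, 20, None, 29, None, 43]
Definition: a tree is height-balanced if, at every node, |h(left) - h(right)| <= 1 (empty subtree has height -1).
Bottom-up per-node check:
  node 43: h_left=-1, h_right=-1, diff=0 [OK], height=0
  node 29: h_left=-1, h_right=0, diff=1 [OK], height=1
  node 20: h_left=-1, h_right=1, diff=2 [FAIL (|-1-1|=2 > 1)], height=2
  node 19: h_left=-1, h_right=2, diff=3 [FAIL (|-1-2|=3 > 1)], height=3
  node 17: h_left=-1, h_right=3, diff=4 [FAIL (|-1-3|=4 > 1)], height=4
  node 14: h_left=-1, h_right=4, diff=5 [FAIL (|-1-4|=5 > 1)], height=5
  node 7: h_left=-1, h_right=5, diff=6 [FAIL (|-1-5|=6 > 1)], height=6
Node 20 violates the condition: |-1 - 1| = 2 > 1.
Result: Not balanced


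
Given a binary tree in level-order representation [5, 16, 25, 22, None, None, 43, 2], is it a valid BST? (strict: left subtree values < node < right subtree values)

Level-order array: [5, 16, 25, 22, None, None, 43, 2]
Validate using subtree bounds (lo, hi): at each node, require lo < value < hi,
then recurse left with hi=value and right with lo=value.
Preorder trace (stopping at first violation):
  at node 5 with bounds (-inf, +inf): OK
  at node 16 with bounds (-inf, 5): VIOLATION
Node 16 violates its bound: not (-inf < 16 < 5).
Result: Not a valid BST


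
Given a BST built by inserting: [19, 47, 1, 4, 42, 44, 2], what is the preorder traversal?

Tree insertion order: [19, 47, 1, 4, 42, 44, 2]
Tree (level-order array): [19, 1, 47, None, 4, 42, None, 2, None, None, 44]
Preorder traversal: [19, 1, 4, 2, 47, 42, 44]


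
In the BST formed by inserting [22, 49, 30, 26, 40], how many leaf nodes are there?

Tree built from: [22, 49, 30, 26, 40]
Tree (level-order array): [22, None, 49, 30, None, 26, 40]
Rule: A leaf has 0 children.
Per-node child counts:
  node 22: 1 child(ren)
  node 49: 1 child(ren)
  node 30: 2 child(ren)
  node 26: 0 child(ren)
  node 40: 0 child(ren)
Matching nodes: [26, 40]
Count of leaf nodes: 2


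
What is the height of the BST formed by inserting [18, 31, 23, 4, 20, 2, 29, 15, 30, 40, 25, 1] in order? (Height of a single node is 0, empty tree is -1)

Insertion order: [18, 31, 23, 4, 20, 2, 29, 15, 30, 40, 25, 1]
Tree (level-order array): [18, 4, 31, 2, 15, 23, 40, 1, None, None, None, 20, 29, None, None, None, None, None, None, 25, 30]
Compute height bottom-up (empty subtree = -1):
  height(1) = 1 + max(-1, -1) = 0
  height(2) = 1 + max(0, -1) = 1
  height(15) = 1 + max(-1, -1) = 0
  height(4) = 1 + max(1, 0) = 2
  height(20) = 1 + max(-1, -1) = 0
  height(25) = 1 + max(-1, -1) = 0
  height(30) = 1 + max(-1, -1) = 0
  height(29) = 1 + max(0, 0) = 1
  height(23) = 1 + max(0, 1) = 2
  height(40) = 1 + max(-1, -1) = 0
  height(31) = 1 + max(2, 0) = 3
  height(18) = 1 + max(2, 3) = 4
Height = 4


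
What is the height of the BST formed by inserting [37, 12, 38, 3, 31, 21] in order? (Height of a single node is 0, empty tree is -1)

Insertion order: [37, 12, 38, 3, 31, 21]
Tree (level-order array): [37, 12, 38, 3, 31, None, None, None, None, 21]
Compute height bottom-up (empty subtree = -1):
  height(3) = 1 + max(-1, -1) = 0
  height(21) = 1 + max(-1, -1) = 0
  height(31) = 1 + max(0, -1) = 1
  height(12) = 1 + max(0, 1) = 2
  height(38) = 1 + max(-1, -1) = 0
  height(37) = 1 + max(2, 0) = 3
Height = 3


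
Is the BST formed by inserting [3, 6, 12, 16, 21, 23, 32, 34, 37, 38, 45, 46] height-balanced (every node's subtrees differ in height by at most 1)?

Tree (level-order array): [3, None, 6, None, 12, None, 16, None, 21, None, 23, None, 32, None, 34, None, 37, None, 38, None, 45, None, 46]
Definition: a tree is height-balanced if, at every node, |h(left) - h(right)| <= 1 (empty subtree has height -1).
Bottom-up per-node check:
  node 46: h_left=-1, h_right=-1, diff=0 [OK], height=0
  node 45: h_left=-1, h_right=0, diff=1 [OK], height=1
  node 38: h_left=-1, h_right=1, diff=2 [FAIL (|-1-1|=2 > 1)], height=2
  node 37: h_left=-1, h_right=2, diff=3 [FAIL (|-1-2|=3 > 1)], height=3
  node 34: h_left=-1, h_right=3, diff=4 [FAIL (|-1-3|=4 > 1)], height=4
  node 32: h_left=-1, h_right=4, diff=5 [FAIL (|-1-4|=5 > 1)], height=5
  node 23: h_left=-1, h_right=5, diff=6 [FAIL (|-1-5|=6 > 1)], height=6
  node 21: h_left=-1, h_right=6, diff=7 [FAIL (|-1-6|=7 > 1)], height=7
  node 16: h_left=-1, h_right=7, diff=8 [FAIL (|-1-7|=8 > 1)], height=8
  node 12: h_left=-1, h_right=8, diff=9 [FAIL (|-1-8|=9 > 1)], height=9
  node 6: h_left=-1, h_right=9, diff=10 [FAIL (|-1-9|=10 > 1)], height=10
  node 3: h_left=-1, h_right=10, diff=11 [FAIL (|-1-10|=11 > 1)], height=11
Node 38 violates the condition: |-1 - 1| = 2 > 1.
Result: Not balanced
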